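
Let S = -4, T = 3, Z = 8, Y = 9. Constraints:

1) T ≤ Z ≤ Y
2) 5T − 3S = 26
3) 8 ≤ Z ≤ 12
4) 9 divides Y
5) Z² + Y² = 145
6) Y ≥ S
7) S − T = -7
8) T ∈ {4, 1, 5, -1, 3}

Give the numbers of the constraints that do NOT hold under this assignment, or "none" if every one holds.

1) values 3 ≤ 8 ≤ 9  holds
2) 5T − 3S = 5(3) − 3(-4) = 27, not 26  fails
3) Z = 8 lies in [8, 12]  holds
4) 9 / 9 = 1, so 9 divides 9  holds
5) Z² + Y² = 8² + 9² = 64 + 81 = 145  holds
6) Y = 9, S = -4; 9 ≥ -4  holds
7) S − T = -4 − 3 = -7  holds
8) T = 3 is in {4, 1, 5, -1, 3}  holds

Constraint 2 is violated.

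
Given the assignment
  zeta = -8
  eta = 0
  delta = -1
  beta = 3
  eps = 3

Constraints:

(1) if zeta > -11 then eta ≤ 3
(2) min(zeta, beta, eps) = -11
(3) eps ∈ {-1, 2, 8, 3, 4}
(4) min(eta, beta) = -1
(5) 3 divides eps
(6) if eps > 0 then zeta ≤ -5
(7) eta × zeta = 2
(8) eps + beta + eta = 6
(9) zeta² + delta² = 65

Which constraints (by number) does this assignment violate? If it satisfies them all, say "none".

(1) zeta = -8 > -11, so we need eta ≤ 3; eta = 0 ≤ 3 — satisfied.
(2) min(-8, 3, 3) = -8, not -11 — violated.
(3) eps = 3 is in {-1, 2, 8, 3, 4} — satisfied.
(4) min(0, 3) = 0, not -1 — violated.
(5) 3 / 3 = 1, so 3 divides 3 — satisfied.
(6) eps = 3 > 0, so we need zeta ≤ -5; zeta = -8 ≤ -5 — satisfied.
(7) eta × zeta = 0 × (-8) = 0, not 2 — violated.
(8) eps + beta + eta = 3 + 3 + 0 = 6 — satisfied.
(9) zeta² + delta² = (-8)² + (-1)² = 64 + 1 = 65 — satisfied.

The assignment fails constraints 2, 4, and 7.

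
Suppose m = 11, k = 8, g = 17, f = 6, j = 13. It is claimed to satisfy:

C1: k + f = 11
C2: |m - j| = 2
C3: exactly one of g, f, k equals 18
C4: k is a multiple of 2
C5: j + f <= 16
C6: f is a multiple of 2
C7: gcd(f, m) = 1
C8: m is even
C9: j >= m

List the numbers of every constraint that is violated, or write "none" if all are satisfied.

No — constraints 1, 3, 5, 8 are not satisfied.

C1: k + f = 8 + 6 = 14, not 11 — fails.
C2: |11 - 13| = 2 — holds.
C3: g=17, f=6, k=8; 0 of them equal 18, not exactly one — fails.
C4: 8 / 2 = 4, so 2 divides 8 — holds.
C5: j + f = 13 + 6 = 19; 19 > 16, bound 16 not met — fails.
C6: 6 / 2 = 3, so 2 divides 6 — holds.
C7: gcd(6, 11) = 1 — holds.
C8: m = 11 is odd — fails.
C9: j = 13, m = 11; 13 ≥ 11 — holds.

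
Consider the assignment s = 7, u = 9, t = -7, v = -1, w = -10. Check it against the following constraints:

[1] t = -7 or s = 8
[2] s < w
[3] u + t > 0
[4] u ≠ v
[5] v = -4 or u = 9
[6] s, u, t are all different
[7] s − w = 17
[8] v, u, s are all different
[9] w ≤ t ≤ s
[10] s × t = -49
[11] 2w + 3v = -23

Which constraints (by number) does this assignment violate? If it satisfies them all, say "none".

The assignment fails constraint 2.

[1] t = -7 = -7 (first disjunct) — OK.
[2] s = 7, w = -10; 7 ≥ -10 (want <) — violated.
[3] u + t = 9 + (-7) = 2; 2 > 0 — OK.
[4] u = 9, v = -1; distinct — OK.
[5] v = -1 ≠ -4, but u = 9 = 9 (second disjunct) — OK.
[6] values 7, 9, -7 are pairwise distinct — OK.
[7] s − w = 7 − (-10) = 17 — OK.
[8] values -1, 9, 7 are pairwise distinct — OK.
[9] values -10 ≤ -7 ≤ 7 — OK.
[10] s × t = 7 × (-7) = -49 — OK.
[11] 2w + 3v = 2(-10) + 3(-1) = -23 — OK.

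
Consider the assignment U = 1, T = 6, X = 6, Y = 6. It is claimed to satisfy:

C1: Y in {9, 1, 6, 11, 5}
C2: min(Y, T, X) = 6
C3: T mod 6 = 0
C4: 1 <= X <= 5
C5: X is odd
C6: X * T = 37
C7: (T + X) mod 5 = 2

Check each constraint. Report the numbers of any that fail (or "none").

No — constraints 4, 5, and 6 are not satisfied.

C1: Y = 6 is in {9, 1, 6, 11, 5}  ✔
C2: min(6, 6, 6) = 6  ✔
C3: 6 mod 6 = 0  ✔
C4: X = 6 is outside [1, 5]  ✘
C5: X = 6 is even  ✘
C6: X * T = 6 * 6 = 36, not 37  ✘
C7: T + X = 12; 12 mod 5 = 2  ✔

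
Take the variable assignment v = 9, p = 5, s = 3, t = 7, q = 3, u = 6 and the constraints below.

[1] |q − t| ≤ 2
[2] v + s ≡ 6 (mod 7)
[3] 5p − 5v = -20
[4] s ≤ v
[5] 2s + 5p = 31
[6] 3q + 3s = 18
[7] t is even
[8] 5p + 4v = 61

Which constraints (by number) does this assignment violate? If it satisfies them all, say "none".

[1] |3 − 7| = 4; 4 > 2, exceeds bound 2  false
[2] v + s = 12; 12 mod 7 = 5, not 6  false
[3] 5p − 5v = 5(5) − 5(9) = -20  true
[4] s = 3, v = 9; 3 ≤ 9  true
[5] 2s + 5p = 2(3) + 5(5) = 31  true
[6] 3q + 3s = 3(3) + 3(3) = 18  true
[7] t = 7 is odd  false
[8] 5p + 4v = 5(5) + 4(9) = 61  true

Constraints 1, 2, and 7 do not hold.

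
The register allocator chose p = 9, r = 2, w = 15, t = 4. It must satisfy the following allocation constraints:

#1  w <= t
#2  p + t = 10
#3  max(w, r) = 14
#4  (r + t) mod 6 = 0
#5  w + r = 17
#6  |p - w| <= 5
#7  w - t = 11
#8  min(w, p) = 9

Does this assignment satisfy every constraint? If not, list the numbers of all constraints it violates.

The assignment fails constraints 1, 2, 3, 6.

#1 w = 15, t = 4; 15 > 4 (want ≤) — violated.
#2 p + t = 9 + 4 = 13, not 10 — violated.
#3 max(15, 2) = 15, not 14 — violated.
#4 r + t = 6; 6 mod 6 = 0 — OK.
#5 w + r = 15 + 2 = 17 — OK.
#6 |9 - 15| = 6; 6 > 5, exceeds bound 5 — violated.
#7 w - t = 15 - 4 = 11 — OK.
#8 min(15, 9) = 9 — OK.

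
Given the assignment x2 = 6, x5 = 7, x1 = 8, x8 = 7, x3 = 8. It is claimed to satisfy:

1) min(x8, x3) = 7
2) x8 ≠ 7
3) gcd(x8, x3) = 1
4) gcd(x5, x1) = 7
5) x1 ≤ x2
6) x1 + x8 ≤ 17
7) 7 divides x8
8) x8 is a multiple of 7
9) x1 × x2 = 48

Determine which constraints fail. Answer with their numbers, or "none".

Violated: 2, 4, and 5.

1) min(7, 8) = 7  true
2) x8 = 7, but 7 is required to differ  false
3) gcd(7, 8) = 1  true
4) gcd(7, 8) = 1, not 7  false
5) x1 = 8, x2 = 6; 8 > 6 (want ≤)  false
6) x1 + x8 = 8 + 7 = 15; 15 ≤ 17  true
7) 7 / 7 = 1, so 7 divides 7  true
8) 7 / 7 = 1, so 7 divides 7  true
9) x1 × x2 = 8 × 6 = 48  true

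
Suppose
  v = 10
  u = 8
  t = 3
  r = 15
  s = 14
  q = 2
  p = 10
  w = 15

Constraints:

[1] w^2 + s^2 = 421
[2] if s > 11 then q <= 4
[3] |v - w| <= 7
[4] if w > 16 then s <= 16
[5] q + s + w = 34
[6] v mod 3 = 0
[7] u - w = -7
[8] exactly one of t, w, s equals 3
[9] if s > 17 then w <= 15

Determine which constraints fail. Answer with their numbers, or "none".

[1] w^2 + s^2 = 15^2 + 14^2 = 225 + 196 = 421  true
[2] s = 14 > 11, so we need q ≤ 4; q = 2 ≤ 4  true
[3] |10 - 15| = 5; 5 ≤ 7  true
[4] w = 15, not > 16; antecedent false, conditional vacuously true  true
[5] q + s + w = 2 + 14 + 15 = 31, not 34  false
[6] 10 mod 3 = 1, not 0  false
[7] u - w = 8 - 15 = -7  true
[8] t=3, w=15, s=14; 1 of them equals 3  true
[9] s = 14, not > 17; antecedent false, conditional vacuously true  true

Constraints 5, 6 do not hold.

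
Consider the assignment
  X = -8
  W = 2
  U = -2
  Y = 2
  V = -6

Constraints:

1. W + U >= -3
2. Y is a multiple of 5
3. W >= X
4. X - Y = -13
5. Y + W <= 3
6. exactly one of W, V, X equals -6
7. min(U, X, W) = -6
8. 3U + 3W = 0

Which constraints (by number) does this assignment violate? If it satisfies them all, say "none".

1. W + U = 2 + (-2) = 0; 0 ≥ -3 — satisfied.
2. 2 = 5*0 + 2, so 5 does not divide 2 — violated.
3. W = 2, X = -8; 2 ≥ -8 — satisfied.
4. X - Y = -8 - 2 = -10, not -13 — violated.
5. Y + W = 2 + 2 = 4; 4 > 3, bound 3 not met — violated.
6. W=2, V=-6, X=-8; 1 of them equals -6 — satisfied.
7. min(-2, -8, 2) = -8, not -6 — violated.
8. 3U + 3W = 3(-2) + 3(2) = 0 — satisfied.

The assignment fails constraints 2, 4, 5, 7.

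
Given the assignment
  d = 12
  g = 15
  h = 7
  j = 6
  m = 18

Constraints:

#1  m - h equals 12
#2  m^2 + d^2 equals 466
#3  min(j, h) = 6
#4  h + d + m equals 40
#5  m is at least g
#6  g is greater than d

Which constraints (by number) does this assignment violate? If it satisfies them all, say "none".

#1 m - h = 18 - 7 = 11, not 12 — violated.
#2 m^2 + d^2 = 18^2 + 12^2 = 324 + 144 = 468, not 466 — violated.
#3 min(6, 7) = 6 — OK.
#4 h + d + m = 7 + 12 + 18 = 37, not 40 — violated.
#5 m = 18, g = 15; 18 ≥ 15 — OK.
#6 g = 15, d = 12; 15 > 12 — OK.

No — constraints 1, 2, and 4 are not satisfied.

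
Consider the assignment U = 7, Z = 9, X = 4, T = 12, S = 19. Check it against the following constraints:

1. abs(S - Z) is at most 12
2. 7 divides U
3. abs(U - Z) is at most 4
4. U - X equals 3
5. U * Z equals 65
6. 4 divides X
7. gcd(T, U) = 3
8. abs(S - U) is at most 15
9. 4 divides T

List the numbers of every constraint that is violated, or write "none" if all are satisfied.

Constraints 5 and 7 do not hold.

1. abs(19 - 9) = 10; 10 ≤ 12  OK
2. 7 / 7 = 1, so 7 divides 7  OK
3. abs(7 - 9) = 2; 2 ≤ 4  OK
4. U - X = 7 - 4 = 3  OK
5. U * Z = 7 * 9 = 63, not 65  FAIL
6. 4 / 4 = 1, so 4 divides 4  OK
7. gcd(12, 7) = 1, not 3  FAIL
8. abs(19 - 7) = 12; 12 ≤ 15  OK
9. 12 / 4 = 3, so 4 divides 12  OK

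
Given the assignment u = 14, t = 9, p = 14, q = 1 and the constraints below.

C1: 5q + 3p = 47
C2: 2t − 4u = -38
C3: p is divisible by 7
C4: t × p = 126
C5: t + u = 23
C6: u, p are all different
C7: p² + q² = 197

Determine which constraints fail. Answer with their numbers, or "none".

C1: 5q + 3p = 5(1) + 3(14) = 47  yes
C2: 2t − 4u = 2(9) − 4(14) = -38  yes
C3: 14 / 7 = 2, so 7 divides 14  yes
C4: t × p = 9 × 14 = 126  yes
C5: t + u = 9 + 14 = 23  yes
C6: u = p = 14, not all different  no
C7: p² + q² = 14² + 1² = 196 + 1 = 197  yes

Violated: 6.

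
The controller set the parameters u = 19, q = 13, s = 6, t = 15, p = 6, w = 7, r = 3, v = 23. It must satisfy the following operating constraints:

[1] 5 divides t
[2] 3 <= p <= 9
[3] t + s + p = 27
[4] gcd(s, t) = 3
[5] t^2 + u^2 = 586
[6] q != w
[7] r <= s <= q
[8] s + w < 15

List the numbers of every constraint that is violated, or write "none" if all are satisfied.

[1] 15 / 5 = 3, so 5 divides 15 — holds.
[2] p = 6 lies in [3, 9] — holds.
[3] t + s + p = 15 + 6 + 6 = 27 — holds.
[4] gcd(6, 15) = 3 — holds.
[5] t^2 + u^2 = 15^2 + 19^2 = 225 + 361 = 586 — holds.
[6] q = 13, w = 7; distinct — holds.
[7] values 3 <= 6 <= 13 — holds.
[8] s + w = 6 + 7 = 13; 13 < 15 — holds.

All constraints are satisfied.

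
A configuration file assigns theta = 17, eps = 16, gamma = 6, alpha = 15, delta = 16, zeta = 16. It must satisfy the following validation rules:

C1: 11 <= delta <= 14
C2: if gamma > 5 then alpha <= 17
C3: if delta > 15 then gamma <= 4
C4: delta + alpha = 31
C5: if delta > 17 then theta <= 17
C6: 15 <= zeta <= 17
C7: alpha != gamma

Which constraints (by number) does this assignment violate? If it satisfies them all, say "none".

Constraints 1, 3 do not hold.

C1: delta = 16 is outside [11, 14] — violated.
C2: gamma = 6 > 5, so we need alpha ≤ 17; alpha = 15 ≤ 17 — OK.
C3: delta = 16 > 15, so we need gamma ≤ 4; but gamma = 6 > 4 — violated.
C4: delta + alpha = 16 + 15 = 31 — OK.
C5: delta = 16, not > 17; antecedent false, conditional vacuously true — OK.
C6: zeta = 16 lies in [15, 17] — OK.
C7: alpha = 15, gamma = 6; distinct — OK.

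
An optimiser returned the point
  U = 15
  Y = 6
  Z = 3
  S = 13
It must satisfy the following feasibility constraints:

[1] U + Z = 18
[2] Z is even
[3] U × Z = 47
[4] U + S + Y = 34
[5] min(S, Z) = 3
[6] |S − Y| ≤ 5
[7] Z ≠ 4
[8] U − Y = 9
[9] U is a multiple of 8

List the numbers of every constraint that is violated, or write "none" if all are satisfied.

Constraints 2, 3, 6, 9 do not hold.

[1] U + Z = 15 + 3 = 18 — holds.
[2] Z = 3 is odd — does not hold.
[3] U × Z = 15 × 3 = 45, not 47 — does not hold.
[4] U + S + Y = 15 + 13 + 6 = 34 — holds.
[5] min(13, 3) = 3 — holds.
[6] |13 − 6| = 7; 7 > 5, exceeds bound 5 — does not hold.
[7] Z = 3, and 3 ≠ 4 — holds.
[8] U − Y = 15 − 6 = 9 — holds.
[9] 15 = 8×1 + 7, so 8 does not divide 15 — does not hold.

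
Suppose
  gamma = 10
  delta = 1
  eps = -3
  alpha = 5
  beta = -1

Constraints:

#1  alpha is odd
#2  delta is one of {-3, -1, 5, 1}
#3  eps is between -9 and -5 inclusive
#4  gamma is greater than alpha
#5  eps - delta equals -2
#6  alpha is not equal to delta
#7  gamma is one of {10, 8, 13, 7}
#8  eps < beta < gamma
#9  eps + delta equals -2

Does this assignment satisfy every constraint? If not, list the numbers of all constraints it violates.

#1 alpha = 5 is odd — satisfied.
#2 delta = 1 is in {-3, -1, 5, 1} — satisfied.
#3 eps = -3 is outside [-9, -5] — violated.
#4 gamma = 10, alpha = 5; 10 > 5 — satisfied.
#5 eps - delta = -3 - 1 = -4, not -2 — violated.
#6 alpha = 5, delta = 1; distinct — satisfied.
#7 gamma = 10 is in {10, 8, 13, 7} — satisfied.
#8 values -3 < -1 < 10 — satisfied.
#9 eps + delta = -3 + 1 = -2 — satisfied.

The assignment fails constraints 3, 5.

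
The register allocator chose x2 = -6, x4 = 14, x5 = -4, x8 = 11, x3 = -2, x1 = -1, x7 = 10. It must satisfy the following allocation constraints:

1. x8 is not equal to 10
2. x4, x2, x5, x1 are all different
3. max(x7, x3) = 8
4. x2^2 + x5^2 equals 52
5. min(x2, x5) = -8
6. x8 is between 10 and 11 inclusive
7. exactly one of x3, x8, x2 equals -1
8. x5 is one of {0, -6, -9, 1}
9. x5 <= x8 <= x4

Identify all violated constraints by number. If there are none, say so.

1. x8 = 11, and 11 ≠ 10 — holds.
2. values 14, -6, -4, -1 are pairwise distinct — holds.
3. max(10, -2) = 10, not 8 — does not hold.
4. x2^2 + x5^2 = (-6)^2 + (-4)^2 = 36 + 16 = 52 — holds.
5. min(-6, -4) = -6, not -8 — does not hold.
6. x8 = 11 lies in [10, 11] — holds.
7. x3=-2, x8=11, x2=-6; 0 of them equal -1, not exactly one — does not hold.
8. x5 = -4 is not in {0, -6, -9, 1} — does not hold.
9. values -4 <= 11 <= 14 — holds.

The assignment fails constraints 3, 5, 7, and 8.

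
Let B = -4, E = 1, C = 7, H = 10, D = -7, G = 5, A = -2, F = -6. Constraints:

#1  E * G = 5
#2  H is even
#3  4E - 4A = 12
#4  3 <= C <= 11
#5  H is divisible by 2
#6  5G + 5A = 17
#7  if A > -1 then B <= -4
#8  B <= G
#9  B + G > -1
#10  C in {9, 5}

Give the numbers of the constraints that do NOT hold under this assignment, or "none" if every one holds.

#1 E * G = 1 * 5 = 5  holds
#2 H = 10 is even  holds
#3 4E - 4A = 4(1) - 4(-2) = 12  holds
#4 C = 7 lies in [3, 11]  holds
#5 10 / 2 = 5, so 2 divides 10  holds
#6 5G + 5A = 5(5) + 5(-2) = 15, not 17  fails
#7 A = -2, not > -1; antecedent false, conditional vacuously true  holds
#8 B = -4, G = 5; -4 ≤ 5  holds
#9 B + G = -4 + 5 = 1; 1 > -1  holds
#10 C = 7 is not in {9, 5}  fails

Violated: 6, 10.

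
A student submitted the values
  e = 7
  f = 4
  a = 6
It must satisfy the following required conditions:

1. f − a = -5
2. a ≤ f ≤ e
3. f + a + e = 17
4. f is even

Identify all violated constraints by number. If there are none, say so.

Violated: 1 and 2.

1. f − a = 4 − 6 = -2, not -5  fails
2. values 6, 4, 7; a = 6 is not ≤ f = 4  fails
3. f + a + e = 4 + 6 + 7 = 17  holds
4. f = 4 is even  holds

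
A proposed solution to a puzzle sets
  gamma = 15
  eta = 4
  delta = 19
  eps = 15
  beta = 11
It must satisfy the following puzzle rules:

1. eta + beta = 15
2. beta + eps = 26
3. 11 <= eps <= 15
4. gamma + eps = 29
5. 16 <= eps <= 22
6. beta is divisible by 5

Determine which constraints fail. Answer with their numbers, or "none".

Violated: 4, 5, 6.

1. eta + beta = 4 + 11 = 15  OK
2. beta + eps = 11 + 15 = 26  OK
3. eps = 15 lies in [11, 15]  OK
4. gamma + eps = 15 + 15 = 30, not 29  FAIL
5. eps = 15 is outside [16, 22]  FAIL
6. 11 = 5*2 + 1, so 5 does not divide 11  FAIL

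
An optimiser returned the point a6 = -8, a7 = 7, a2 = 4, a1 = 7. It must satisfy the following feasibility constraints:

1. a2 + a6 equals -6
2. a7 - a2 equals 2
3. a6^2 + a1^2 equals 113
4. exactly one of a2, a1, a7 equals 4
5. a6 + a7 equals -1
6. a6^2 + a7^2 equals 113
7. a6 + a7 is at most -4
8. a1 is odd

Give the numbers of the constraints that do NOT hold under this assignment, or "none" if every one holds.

1. a2 + a6 = 4 + (-8) = -4, not -6  ✗
2. a7 - a2 = 7 - 4 = 3, not 2  ✗
3. a6^2 + a1^2 = (-8)^2 + 7^2 = 64 + 49 = 113  ✓
4. a2=4, a1=7, a7=7; 1 of them equals 4  ✓
5. a6 + a7 = -8 + 7 = -1  ✓
6. a6^2 + a7^2 = (-8)^2 + 7^2 = 64 + 49 = 113  ✓
7. a6 + a7 = -8 + 7 = -1; -1 > -4, bound -4 not met  ✗
8. a1 = 7 is odd  ✓

No — constraints 1, 2, and 7 are not satisfied.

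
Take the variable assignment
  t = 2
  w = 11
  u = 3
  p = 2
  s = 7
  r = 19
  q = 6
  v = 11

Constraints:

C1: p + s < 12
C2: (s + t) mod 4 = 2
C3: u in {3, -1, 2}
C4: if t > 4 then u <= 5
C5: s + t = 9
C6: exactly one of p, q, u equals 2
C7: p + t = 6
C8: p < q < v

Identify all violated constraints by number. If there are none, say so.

The assignment fails constraints 2 and 7.

C1: p + s = 2 + 7 = 9; 9 < 12 — satisfied.
C2: s + t = 9; 9 mod 4 = 1, not 2 — violated.
C3: u = 3 is in {3, -1, 2} — satisfied.
C4: t = 2, not > 4; antecedent false, conditional vacuously true — satisfied.
C5: s + t = 7 + 2 = 9 — satisfied.
C6: p=2, q=6, u=3; 1 of them equals 2 — satisfied.
C7: p + t = 2 + 2 = 4, not 6 — violated.
C8: values 2 < 6 < 11 — satisfied.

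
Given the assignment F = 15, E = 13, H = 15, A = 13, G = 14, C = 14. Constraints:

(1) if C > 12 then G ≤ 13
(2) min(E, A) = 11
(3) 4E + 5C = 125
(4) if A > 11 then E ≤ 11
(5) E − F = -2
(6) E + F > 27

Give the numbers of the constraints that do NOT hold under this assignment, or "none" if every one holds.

The assignment fails constraints 1, 2, 3, 4.

(1) C = 14 > 12, so we need G ≤ 13; but G = 14 > 13  fails
(2) min(13, 13) = 13, not 11  fails
(3) 4E + 5C = 4(13) + 5(14) = 122, not 125  fails
(4) A = 13 > 11, so we need E ≤ 11; but E = 13 > 11  fails
(5) E − F = 13 − 15 = -2  holds
(6) E + F = 13 + 15 = 28; 28 > 27  holds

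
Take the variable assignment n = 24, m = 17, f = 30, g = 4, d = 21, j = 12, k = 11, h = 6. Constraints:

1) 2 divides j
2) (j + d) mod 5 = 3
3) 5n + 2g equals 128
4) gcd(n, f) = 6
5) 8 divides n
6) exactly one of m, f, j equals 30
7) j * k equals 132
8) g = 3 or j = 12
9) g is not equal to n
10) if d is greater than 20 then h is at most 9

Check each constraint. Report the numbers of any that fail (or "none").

1) 12 / 2 = 6, so 2 divides 12  ✔
2) j + d = 33; 33 mod 5 = 3  ✔
3) 5n + 2g = 5(24) + 2(4) = 128  ✔
4) gcd(24, 30) = 6  ✔
5) 24 / 8 = 3, so 8 divides 24  ✔
6) m=17, f=30, j=12; 1 of them equals 30  ✔
7) j * k = 12 * 11 = 132  ✔
8) g = 4 ≠ 3, but j = 12 = 12 (second disjunct)  ✔
9) g = 4, n = 24; distinct  ✔
10) d = 21 > 20, so we need h ≤ 9; h = 6 ≤ 9  ✔

Yes — all constraints hold.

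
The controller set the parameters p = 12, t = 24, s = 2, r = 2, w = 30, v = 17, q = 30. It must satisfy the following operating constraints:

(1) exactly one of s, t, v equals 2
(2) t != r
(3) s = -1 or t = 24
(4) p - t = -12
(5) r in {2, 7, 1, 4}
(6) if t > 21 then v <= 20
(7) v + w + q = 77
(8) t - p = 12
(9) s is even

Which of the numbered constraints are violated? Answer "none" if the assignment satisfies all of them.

None — every constraint holds.

(1) s=2, t=24, v=17; 1 of them equals 2 — satisfied.
(2) t = 24, r = 2; distinct — satisfied.
(3) s = 2 ≠ -1, but t = 24 = 24 (second disjunct) — satisfied.
(4) p - t = 12 - 24 = -12 — satisfied.
(5) r = 2 is in {2, 7, 1, 4} — satisfied.
(6) t = 24 > 21, so we need v ≤ 20; v = 17 ≤ 20 — satisfied.
(7) v + w + q = 17 + 30 + 30 = 77 — satisfied.
(8) t - p = 24 - 12 = 12 — satisfied.
(9) s = 2 is even — satisfied.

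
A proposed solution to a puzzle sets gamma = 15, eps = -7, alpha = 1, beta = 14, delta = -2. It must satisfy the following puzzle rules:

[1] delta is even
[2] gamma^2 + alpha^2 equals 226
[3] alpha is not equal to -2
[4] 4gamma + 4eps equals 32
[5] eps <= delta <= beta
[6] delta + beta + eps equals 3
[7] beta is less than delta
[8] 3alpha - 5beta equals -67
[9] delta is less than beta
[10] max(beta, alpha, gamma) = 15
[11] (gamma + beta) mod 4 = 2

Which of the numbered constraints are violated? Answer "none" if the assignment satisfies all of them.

[1] delta = -2 is even — holds.
[2] gamma^2 + alpha^2 = 15^2 + 1^2 = 225 + 1 = 226 — holds.
[3] alpha = 1, and 1 ≠ -2 — holds.
[4] 4gamma + 4eps = 4(15) + 4(-7) = 32 — holds.
[5] values -7 <= -2 <= 14 — holds.
[6] delta + beta + eps = -2 + 14 + (-7) = 5, not 3 — fails.
[7] beta = 14, delta = -2; 14 ≥ -2 (want <) — fails.
[8] 3alpha - 5beta = 3(1) - 5(14) = -67 — holds.
[9] delta = -2, beta = 14; -2 < 14 — holds.
[10] max(14, 1, 15) = 15 — holds.
[11] gamma + beta = 29; 29 mod 4 = 1, not 2 — fails.

Constraints 6, 7, 11 are violated.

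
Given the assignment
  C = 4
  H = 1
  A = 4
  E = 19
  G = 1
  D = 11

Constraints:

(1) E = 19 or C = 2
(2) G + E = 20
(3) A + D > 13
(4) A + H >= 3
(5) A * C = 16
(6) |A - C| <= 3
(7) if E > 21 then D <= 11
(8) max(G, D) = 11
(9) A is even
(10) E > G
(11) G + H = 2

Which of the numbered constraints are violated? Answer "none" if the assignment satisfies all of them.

(1) E = 19 = 19 (first disjunct) — satisfied.
(2) G + E = 1 + 19 = 20 — satisfied.
(3) A + D = 4 + 11 = 15; 15 > 13 — satisfied.
(4) A + H = 4 + 1 = 5; 5 ≥ 3 — satisfied.
(5) A * C = 4 * 4 = 16 — satisfied.
(6) |4 - 4| = 0; 0 ≤ 3 — satisfied.
(7) E = 19, not > 21; antecedent false, conditional vacuously true — satisfied.
(8) max(1, 11) = 11 — satisfied.
(9) A = 4 is even — satisfied.
(10) E = 19, G = 1; 19 > 1 — satisfied.
(11) G + H = 1 + 1 = 2 — satisfied.

All constraints are satisfied.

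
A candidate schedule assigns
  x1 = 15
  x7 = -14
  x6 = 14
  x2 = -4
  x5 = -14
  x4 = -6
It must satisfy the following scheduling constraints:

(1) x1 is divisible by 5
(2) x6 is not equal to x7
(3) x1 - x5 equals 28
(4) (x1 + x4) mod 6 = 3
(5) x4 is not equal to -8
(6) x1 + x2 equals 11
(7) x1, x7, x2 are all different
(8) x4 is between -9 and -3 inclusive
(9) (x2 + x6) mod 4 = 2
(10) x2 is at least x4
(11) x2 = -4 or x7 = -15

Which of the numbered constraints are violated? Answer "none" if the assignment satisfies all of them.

Constraint 3 is violated.

(1) 15 / 5 = 3, so 5 divides 15 — holds.
(2) x6 = 14, x7 = -14; distinct — holds.
(3) x1 - x5 = 15 - (-14) = 29, not 28 — does not hold.
(4) x1 + x4 = 9; 9 mod 6 = 3 — holds.
(5) x4 = -6, and -6 ≠ -8 — holds.
(6) x1 + x2 = 15 + (-4) = 11 — holds.
(7) values 15, -14, -4 are pairwise distinct — holds.
(8) x4 = -6 lies in [-9, -3] — holds.
(9) x2 + x6 = 10; 10 mod 4 = 2 — holds.
(10) x2 = -4, x4 = -6; -4 ≥ -6 — holds.
(11) x2 = -4 = -4 (first disjunct) — holds.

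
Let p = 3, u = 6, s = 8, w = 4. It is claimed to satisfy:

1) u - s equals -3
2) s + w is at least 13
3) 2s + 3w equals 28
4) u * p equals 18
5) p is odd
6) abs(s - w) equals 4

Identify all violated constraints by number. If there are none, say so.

1) u - s = 6 - 8 = -2, not -3  no
2) s + w = 8 + 4 = 12; 12 < 13, bound 13 not met  no
3) 2s + 3w = 2(8) + 3(4) = 28  yes
4) u * p = 6 * 3 = 18  yes
5) p = 3 is odd  yes
6) abs(8 - 4) = 4  yes

Constraints 1 and 2 are violated.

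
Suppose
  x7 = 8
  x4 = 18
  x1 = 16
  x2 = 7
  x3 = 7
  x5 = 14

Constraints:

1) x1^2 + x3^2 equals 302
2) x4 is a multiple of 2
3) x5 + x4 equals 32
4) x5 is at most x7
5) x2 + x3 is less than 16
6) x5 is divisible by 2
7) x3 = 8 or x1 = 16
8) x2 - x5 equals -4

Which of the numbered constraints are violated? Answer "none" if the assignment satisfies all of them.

Constraints 1, 4, and 8 are violated.

1) x1^2 + x3^2 = 16^2 + 7^2 = 256 + 49 = 305, not 302  ✘
2) 18 / 2 = 9, so 2 divides 18  ✔
3) x5 + x4 = 14 + 18 = 32  ✔
4) x5 = 14, x7 = 8; 14 > 8 (want ≤)  ✘
5) x2 + x3 = 7 + 7 = 14; 14 < 16  ✔
6) 14 / 2 = 7, so 2 divides 14  ✔
7) x3 = 7 ≠ 8, but x1 = 16 = 16 (second disjunct)  ✔
8) x2 - x5 = 7 - 14 = -7, not -4  ✘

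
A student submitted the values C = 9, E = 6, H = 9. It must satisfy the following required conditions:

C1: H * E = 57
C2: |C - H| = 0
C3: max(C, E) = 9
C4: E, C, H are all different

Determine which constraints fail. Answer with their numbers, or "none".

C1: H * E = 9 * 6 = 54, not 57 — violated.
C2: |9 - 9| = 0 — OK.
C3: max(9, 6) = 9 — OK.
C4: C = H = 9, not all different — violated.

No — constraints 1 and 4 are not satisfied.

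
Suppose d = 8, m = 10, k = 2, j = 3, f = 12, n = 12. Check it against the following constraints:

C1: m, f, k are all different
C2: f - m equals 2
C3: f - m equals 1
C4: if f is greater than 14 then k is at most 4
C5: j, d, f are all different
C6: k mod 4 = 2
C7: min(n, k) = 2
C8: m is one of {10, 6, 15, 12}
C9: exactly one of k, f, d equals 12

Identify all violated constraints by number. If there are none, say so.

C1: values 10, 12, 2 are pairwise distinct — holds.
C2: f - m = 12 - 10 = 2 — holds.
C3: f - m = 12 - 10 = 2, not 1 — fails.
C4: f = 12, not > 14; antecedent false, conditional vacuously true — holds.
C5: values 3, 8, 12 are pairwise distinct — holds.
C6: 2 mod 4 = 2 — holds.
C7: min(12, 2) = 2 — holds.
C8: m = 10 is in {10, 6, 15, 12} — holds.
C9: k=2, f=12, d=8; 1 of them equals 12 — holds.

The assignment fails constraint 3.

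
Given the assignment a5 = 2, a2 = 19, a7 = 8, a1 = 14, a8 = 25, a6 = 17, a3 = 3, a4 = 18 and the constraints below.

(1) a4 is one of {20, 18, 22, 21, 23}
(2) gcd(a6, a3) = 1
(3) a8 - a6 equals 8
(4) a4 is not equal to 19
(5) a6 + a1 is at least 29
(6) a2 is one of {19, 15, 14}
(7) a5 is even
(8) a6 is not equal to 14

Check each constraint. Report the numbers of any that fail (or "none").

(1) a4 = 18 is in {20, 18, 22, 21, 23}  yes
(2) gcd(17, 3) = 1  yes
(3) a8 - a6 = 25 - 17 = 8  yes
(4) a4 = 18, and 18 ≠ 19  yes
(5) a6 + a1 = 17 + 14 = 31; 31 ≥ 29  yes
(6) a2 = 19 is in {19, 15, 14}  yes
(7) a5 = 2 is even  yes
(8) a6 = 17, and 17 ≠ 14  yes

The assignment satisfies every constraint.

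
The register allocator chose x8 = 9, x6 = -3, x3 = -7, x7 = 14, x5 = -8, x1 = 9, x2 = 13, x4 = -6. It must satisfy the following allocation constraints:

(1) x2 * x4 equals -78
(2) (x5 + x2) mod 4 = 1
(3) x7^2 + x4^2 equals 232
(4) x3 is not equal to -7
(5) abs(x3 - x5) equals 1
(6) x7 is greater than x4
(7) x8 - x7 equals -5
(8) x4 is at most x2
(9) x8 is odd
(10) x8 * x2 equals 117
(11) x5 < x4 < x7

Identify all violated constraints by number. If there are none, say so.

(1) x2 * x4 = 13 * (-6) = -78  yes
(2) x5 + x2 = 5; 5 mod 4 = 1  yes
(3) x7^2 + x4^2 = 14^2 + (-6)^2 = 196 + 36 = 232  yes
(4) x3 = -7, but -7 is required to differ  no
(5) abs(-7 - (-8)) = 1  yes
(6) x7 = 14, x4 = -6; 14 > -6  yes
(7) x8 - x7 = 9 - 14 = -5  yes
(8) x4 = -6, x2 = 13; -6 ≤ 13  yes
(9) x8 = 9 is odd  yes
(10) x8 * x2 = 9 * 13 = 117  yes
(11) values -8 < -6 < 14  yes

Constraint 4 is violated.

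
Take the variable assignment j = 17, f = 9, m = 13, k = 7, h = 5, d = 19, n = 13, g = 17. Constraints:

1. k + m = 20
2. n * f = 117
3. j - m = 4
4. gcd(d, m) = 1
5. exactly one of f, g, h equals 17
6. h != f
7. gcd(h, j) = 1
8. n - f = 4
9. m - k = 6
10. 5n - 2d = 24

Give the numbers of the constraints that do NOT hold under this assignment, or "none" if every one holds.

The assignment fails constraint 10.

1. k + m = 7 + 13 = 20  true
2. n * f = 13 * 9 = 117  true
3. j - m = 17 - 13 = 4  true
4. gcd(19, 13) = 1  true
5. f=9, g=17, h=5; 1 of them equals 17  true
6. h = 5, f = 9; distinct  true
7. gcd(5, 17) = 1  true
8. n - f = 13 - 9 = 4  true
9. m - k = 13 - 7 = 6  true
10. 5n - 2d = 5(13) - 2(19) = 27, not 24  false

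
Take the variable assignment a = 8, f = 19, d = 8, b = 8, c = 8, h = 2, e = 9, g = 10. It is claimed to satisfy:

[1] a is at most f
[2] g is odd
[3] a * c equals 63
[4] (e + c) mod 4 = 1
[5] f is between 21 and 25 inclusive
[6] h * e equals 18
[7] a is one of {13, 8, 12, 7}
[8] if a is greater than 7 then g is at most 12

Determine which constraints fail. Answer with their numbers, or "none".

[1] a = 8, f = 19; 8 ≤ 19 — satisfied.
[2] g = 10 is even — violated.
[3] a * c = 8 * 8 = 64, not 63 — violated.
[4] e + c = 17; 17 mod 4 = 1 — satisfied.
[5] f = 19 is outside [21, 25] — violated.
[6] h * e = 2 * 9 = 18 — satisfied.
[7] a = 8 is in {13, 8, 12, 7} — satisfied.
[8] a = 8 > 7, so we need g ≤ 12; g = 10 ≤ 12 — satisfied.

Constraints 2, 3, 5 are violated.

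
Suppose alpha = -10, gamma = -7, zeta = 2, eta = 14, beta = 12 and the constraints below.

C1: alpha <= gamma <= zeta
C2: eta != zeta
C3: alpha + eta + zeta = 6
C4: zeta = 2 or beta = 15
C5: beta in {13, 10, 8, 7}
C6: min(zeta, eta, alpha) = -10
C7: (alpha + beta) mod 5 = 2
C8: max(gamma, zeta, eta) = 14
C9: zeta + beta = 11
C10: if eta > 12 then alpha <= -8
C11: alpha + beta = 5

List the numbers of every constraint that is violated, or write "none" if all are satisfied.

No — constraints 5, 9, and 11 are not satisfied.

C1: values -10 <= -7 <= 2 — holds.
C2: eta = 14, zeta = 2; distinct — holds.
C3: alpha + eta + zeta = -10 + 14 + 2 = 6 — holds.
C4: zeta = 2 = 2 (first disjunct) — holds.
C5: beta = 12 is not in {13, 10, 8, 7} — does not hold.
C6: min(2, 14, -10) = -10 — holds.
C7: alpha + beta = 2; 2 mod 5 = 2 — holds.
C8: max(-7, 2, 14) = 14 — holds.
C9: zeta + beta = 2 + 12 = 14, not 11 — does not hold.
C10: eta = 14 > 12, so we need alpha ≤ -8; alpha = -10 ≤ -8 — holds.
C11: alpha + beta = -10 + 12 = 2, not 5 — does not hold.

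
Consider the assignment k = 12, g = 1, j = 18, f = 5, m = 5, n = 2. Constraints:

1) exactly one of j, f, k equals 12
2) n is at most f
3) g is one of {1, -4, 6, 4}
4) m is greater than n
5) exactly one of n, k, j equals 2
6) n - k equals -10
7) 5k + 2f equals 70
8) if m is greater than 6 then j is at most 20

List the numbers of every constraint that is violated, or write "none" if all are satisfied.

None — every constraint holds.

1) j=18, f=5, k=12; 1 of them equals 12 — satisfied.
2) n = 2, f = 5; 2 ≤ 5 — satisfied.
3) g = 1 is in {1, -4, 6, 4} — satisfied.
4) m = 5, n = 2; 5 > 2 — satisfied.
5) n=2, k=12, j=18; 1 of them equals 2 — satisfied.
6) n - k = 2 - 12 = -10 — satisfied.
7) 5k + 2f = 5(12) + 2(5) = 70 — satisfied.
8) m = 5, not > 6; antecedent false, conditional vacuously true — satisfied.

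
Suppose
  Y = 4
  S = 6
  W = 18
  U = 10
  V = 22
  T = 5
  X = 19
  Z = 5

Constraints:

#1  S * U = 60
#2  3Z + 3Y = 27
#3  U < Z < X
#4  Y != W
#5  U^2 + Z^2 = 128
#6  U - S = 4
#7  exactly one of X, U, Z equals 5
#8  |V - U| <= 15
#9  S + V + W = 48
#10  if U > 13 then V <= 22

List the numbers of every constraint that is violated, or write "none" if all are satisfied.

Violated: 3, 5, and 9.

#1 S * U = 6 * 10 = 60  true
#2 3Z + 3Y = 3(5) + 3(4) = 27  true
#3 values 10, 5, 19; U = 10 is not < Z = 5  false
#4 Y = 4, W = 18; distinct  true
#5 U^2 + Z^2 = 10^2 + 5^2 = 100 + 25 = 125, not 128  false
#6 U - S = 10 - 6 = 4  true
#7 X=19, U=10, Z=5; 1 of them equals 5  true
#8 |22 - 10| = 12; 12 ≤ 15  true
#9 S + V + W = 6 + 22 + 18 = 46, not 48  false
#10 U = 10, not > 13; antecedent false, conditional vacuously true  true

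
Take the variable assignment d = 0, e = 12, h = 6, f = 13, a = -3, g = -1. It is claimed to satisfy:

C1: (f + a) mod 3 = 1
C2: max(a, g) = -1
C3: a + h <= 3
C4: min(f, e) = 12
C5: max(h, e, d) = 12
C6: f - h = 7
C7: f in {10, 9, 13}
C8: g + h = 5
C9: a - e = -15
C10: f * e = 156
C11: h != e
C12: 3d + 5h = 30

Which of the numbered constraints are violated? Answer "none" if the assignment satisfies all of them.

The assignment satisfies every constraint.

C1: f + a = 10; 10 mod 3 = 1 — satisfied.
C2: max(-3, -1) = -1 — satisfied.
C3: a + h = -3 + 6 = 3; 3 ≤ 3 — satisfied.
C4: min(13, 12) = 12 — satisfied.
C5: max(6, 12, 0) = 12 — satisfied.
C6: f - h = 13 - 6 = 7 — satisfied.
C7: f = 13 is in {10, 9, 13} — satisfied.
C8: g + h = -1 + 6 = 5 — satisfied.
C9: a - e = -3 - 12 = -15 — satisfied.
C10: f * e = 13 * 12 = 156 — satisfied.
C11: h = 6, e = 12; distinct — satisfied.
C12: 3d + 5h = 3(0) + 5(6) = 30 — satisfied.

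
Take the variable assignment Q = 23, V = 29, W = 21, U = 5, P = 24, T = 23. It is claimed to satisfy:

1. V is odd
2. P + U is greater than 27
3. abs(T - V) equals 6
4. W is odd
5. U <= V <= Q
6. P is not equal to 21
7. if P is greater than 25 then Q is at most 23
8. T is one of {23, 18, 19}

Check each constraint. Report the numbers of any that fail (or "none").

1. V = 29 is odd  holds
2. P + U = 24 + 5 = 29; 29 > 27  holds
3. abs(23 - 29) = 6  holds
4. W = 21 is odd  holds
5. values 5, 29, 23; V = 29 is not <= Q = 23  fails
6. P = 24, and 24 ≠ 21  holds
7. P = 24, not > 25; antecedent false, conditional vacuously true  holds
8. T = 23 is in {23, 18, 19}  holds

The assignment fails constraint 5.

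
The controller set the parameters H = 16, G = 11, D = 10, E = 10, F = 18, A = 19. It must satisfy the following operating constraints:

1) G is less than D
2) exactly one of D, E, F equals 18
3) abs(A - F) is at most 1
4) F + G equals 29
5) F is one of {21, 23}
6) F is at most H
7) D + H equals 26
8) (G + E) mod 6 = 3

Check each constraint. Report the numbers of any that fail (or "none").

No — constraints 1, 5, and 6 are not satisfied.

1) G = 11, D = 10; 11 ≥ 10 (want <)  no
2) D=10, E=10, F=18; 1 of them equals 18  yes
3) abs(19 - 18) = 1; 1 ≤ 1  yes
4) F + G = 18 + 11 = 29  yes
5) F = 18 is not in {21, 23}  no
6) F = 18, H = 16; 18 > 16 (want ≤)  no
7) D + H = 10 + 16 = 26  yes
8) G + E = 21; 21 mod 6 = 3  yes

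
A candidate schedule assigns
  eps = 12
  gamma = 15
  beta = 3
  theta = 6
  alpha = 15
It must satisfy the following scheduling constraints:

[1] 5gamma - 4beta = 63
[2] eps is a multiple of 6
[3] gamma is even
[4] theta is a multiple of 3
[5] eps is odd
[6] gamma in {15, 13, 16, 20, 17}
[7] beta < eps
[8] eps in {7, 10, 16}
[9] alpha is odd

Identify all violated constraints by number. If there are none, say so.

No — constraints 3, 5, and 8 are not satisfied.

[1] 5gamma - 4beta = 5(15) - 4(3) = 63 — holds.
[2] 12 / 6 = 2, so 6 divides 12 — holds.
[3] gamma = 15 is odd — fails.
[4] 6 / 3 = 2, so 3 divides 6 — holds.
[5] eps = 12 is even — fails.
[6] gamma = 15 is in {15, 13, 16, 20, 17} — holds.
[7] beta = 3, eps = 12; 3 < 12 — holds.
[8] eps = 12 is not in {7, 10, 16} — fails.
[9] alpha = 15 is odd — holds.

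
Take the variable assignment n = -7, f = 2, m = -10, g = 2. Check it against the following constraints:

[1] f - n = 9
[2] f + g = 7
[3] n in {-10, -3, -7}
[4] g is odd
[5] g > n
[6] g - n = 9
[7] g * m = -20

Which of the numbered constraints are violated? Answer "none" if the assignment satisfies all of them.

[1] f - n = 2 - (-7) = 9  yes
[2] f + g = 2 + 2 = 4, not 7  no
[3] n = -7 is in {-10, -3, -7}  yes
[4] g = 2 is even  no
[5] g = 2, n = -7; 2 > -7  yes
[6] g - n = 2 - (-7) = 9  yes
[7] g * m = 2 * (-10) = -20  yes

No — constraints 2 and 4 are not satisfied.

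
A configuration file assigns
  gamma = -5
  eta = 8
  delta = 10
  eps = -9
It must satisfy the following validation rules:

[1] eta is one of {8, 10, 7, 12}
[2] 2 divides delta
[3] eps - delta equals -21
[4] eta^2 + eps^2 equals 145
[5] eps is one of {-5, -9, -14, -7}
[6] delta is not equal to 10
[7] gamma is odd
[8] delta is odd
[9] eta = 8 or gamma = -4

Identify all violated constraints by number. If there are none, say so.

Violated: 3, 6, 8.

[1] eta = 8 is in {8, 10, 7, 12} — satisfied.
[2] 10 / 2 = 5, so 2 divides 10 — satisfied.
[3] eps - delta = -9 - 10 = -19, not -21 — violated.
[4] eta^2 + eps^2 = 8^2 + (-9)^2 = 64 + 81 = 145 — satisfied.
[5] eps = -9 is in {-5, -9, -14, -7} — satisfied.
[6] delta = 10, but 10 is required to differ — violated.
[7] gamma = -5 is odd — satisfied.
[8] delta = 10 is even — violated.
[9] eta = 8 = 8 (first disjunct) — satisfied.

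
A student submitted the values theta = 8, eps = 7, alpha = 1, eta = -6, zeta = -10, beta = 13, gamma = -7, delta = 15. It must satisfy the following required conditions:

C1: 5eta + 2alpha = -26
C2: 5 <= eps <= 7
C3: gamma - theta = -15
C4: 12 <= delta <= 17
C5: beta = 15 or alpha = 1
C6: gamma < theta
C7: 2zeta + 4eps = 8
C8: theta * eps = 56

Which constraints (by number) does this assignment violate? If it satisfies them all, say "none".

C1: 5eta + 2alpha = 5(-6) + 2(1) = -28, not -26  FAIL
C2: eps = 7 lies in [5, 7]  OK
C3: gamma - theta = -7 - 8 = -15  OK
C4: delta = 15 lies in [12, 17]  OK
C5: beta = 13 ≠ 15, but alpha = 1 = 1 (second disjunct)  OK
C6: gamma = -7, theta = 8; -7 < 8  OK
C7: 2zeta + 4eps = 2(-10) + 4(7) = 8  OK
C8: theta * eps = 8 * 7 = 56  OK

No — constraint 1 is not satisfied.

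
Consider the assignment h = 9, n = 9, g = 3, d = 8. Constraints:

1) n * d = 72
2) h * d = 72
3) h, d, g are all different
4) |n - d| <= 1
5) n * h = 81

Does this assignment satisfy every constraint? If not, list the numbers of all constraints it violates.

1) n * d = 9 * 8 = 72 — OK.
2) h * d = 9 * 8 = 72 — OK.
3) values 9, 8, 3 are pairwise distinct — OK.
4) |9 - 8| = 1; 1 ≤ 1 — OK.
5) n * h = 9 * 9 = 81 — OK.

The assignment satisfies every constraint.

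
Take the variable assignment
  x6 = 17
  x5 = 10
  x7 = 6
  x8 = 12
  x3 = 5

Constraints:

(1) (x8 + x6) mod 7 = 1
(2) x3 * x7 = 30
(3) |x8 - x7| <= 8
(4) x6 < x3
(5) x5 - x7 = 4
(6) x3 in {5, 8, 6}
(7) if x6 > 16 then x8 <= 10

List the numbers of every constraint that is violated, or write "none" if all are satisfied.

Violated: 4 and 7.

(1) x8 + x6 = 29; 29 mod 7 = 1 — OK.
(2) x3 * x7 = 5 * 6 = 30 — OK.
(3) |12 - 6| = 6; 6 ≤ 8 — OK.
(4) x6 = 17, x3 = 5; 17 ≥ 5 (want <) — violated.
(5) x5 - x7 = 10 - 6 = 4 — OK.
(6) x3 = 5 is in {5, 8, 6} — OK.
(7) x6 = 17 > 16, so we need x8 ≤ 10; but x8 = 12 > 10 — violated.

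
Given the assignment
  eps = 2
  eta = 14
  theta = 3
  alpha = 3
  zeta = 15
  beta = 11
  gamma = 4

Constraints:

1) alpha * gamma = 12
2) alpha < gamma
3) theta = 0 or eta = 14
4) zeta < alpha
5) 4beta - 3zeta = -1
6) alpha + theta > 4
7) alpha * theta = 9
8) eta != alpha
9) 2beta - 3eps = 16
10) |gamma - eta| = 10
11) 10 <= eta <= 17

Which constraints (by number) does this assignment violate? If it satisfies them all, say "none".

The assignment fails constraint 4.

1) alpha * gamma = 3 * 4 = 12  yes
2) alpha = 3, gamma = 4; 3 < 4  yes
3) theta = 3 ≠ 0, but eta = 14 = 14 (second disjunct)  yes
4) zeta = 15, alpha = 3; 15 ≥ 3 (want <)  no
5) 4beta - 3zeta = 4(11) - 3(15) = -1  yes
6) alpha + theta = 3 + 3 = 6; 6 > 4  yes
7) alpha * theta = 3 * 3 = 9  yes
8) eta = 14, alpha = 3; distinct  yes
9) 2beta - 3eps = 2(11) - 3(2) = 16  yes
10) |4 - 14| = 10  yes
11) eta = 14 lies in [10, 17]  yes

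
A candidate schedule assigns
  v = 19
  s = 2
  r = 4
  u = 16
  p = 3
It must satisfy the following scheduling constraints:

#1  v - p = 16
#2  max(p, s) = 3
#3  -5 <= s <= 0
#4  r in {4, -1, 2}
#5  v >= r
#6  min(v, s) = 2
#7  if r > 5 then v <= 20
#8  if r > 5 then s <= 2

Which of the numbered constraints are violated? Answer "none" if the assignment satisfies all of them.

Constraint 3 does not hold.

#1 v - p = 19 - 3 = 16  ✓
#2 max(3, 2) = 3  ✓
#3 s = 2 is outside [-5, 0]  ✗
#4 r = 4 is in {4, -1, 2}  ✓
#5 v = 19, r = 4; 19 ≥ 4  ✓
#6 min(19, 2) = 2  ✓
#7 r = 4, not > 5; antecedent false, conditional vacuously true  ✓
#8 r = 4, not > 5; antecedent false, conditional vacuously true  ✓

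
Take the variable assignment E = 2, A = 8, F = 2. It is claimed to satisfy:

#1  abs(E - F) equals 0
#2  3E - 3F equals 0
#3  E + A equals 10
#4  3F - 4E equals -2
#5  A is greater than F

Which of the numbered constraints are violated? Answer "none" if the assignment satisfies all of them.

The assignment satisfies every constraint.

#1 abs(2 - 2) = 0  ✔
#2 3E - 3F = 3(2) - 3(2) = 0  ✔
#3 E + A = 2 + 8 = 10  ✔
#4 3F - 4E = 3(2) - 4(2) = -2  ✔
#5 A = 8, F = 2; 8 > 2  ✔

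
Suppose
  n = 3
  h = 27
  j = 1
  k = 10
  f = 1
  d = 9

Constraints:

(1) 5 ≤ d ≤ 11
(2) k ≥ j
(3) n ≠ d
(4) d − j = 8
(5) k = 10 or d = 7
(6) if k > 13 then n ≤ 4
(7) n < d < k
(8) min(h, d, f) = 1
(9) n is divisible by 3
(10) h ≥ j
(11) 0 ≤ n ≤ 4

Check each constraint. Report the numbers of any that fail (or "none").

The assignment satisfies every constraint.

(1) d = 9 lies in [5, 11]  ✔
(2) k = 10, j = 1; 10 ≥ 1  ✔
(3) n = 3, d = 9; distinct  ✔
(4) d − j = 9 − 1 = 8  ✔
(5) k = 10 = 10 (first disjunct)  ✔
(6) k = 10, not > 13; antecedent false, conditional vacuously true  ✔
(7) values 3 < 9 < 10  ✔
(8) min(27, 9, 1) = 1  ✔
(9) 3 / 3 = 1, so 3 divides 3  ✔
(10) h = 27, j = 1; 27 ≥ 1  ✔
(11) n = 3 lies in [0, 4]  ✔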